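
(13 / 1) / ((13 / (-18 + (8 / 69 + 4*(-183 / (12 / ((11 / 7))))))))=-54937 / 483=-113.74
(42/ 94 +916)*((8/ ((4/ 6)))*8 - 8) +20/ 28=26533203/ 329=80648.03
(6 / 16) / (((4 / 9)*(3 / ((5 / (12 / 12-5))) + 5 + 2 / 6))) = 405 / 1408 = 0.29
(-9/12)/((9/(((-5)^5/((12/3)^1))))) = 3125/48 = 65.10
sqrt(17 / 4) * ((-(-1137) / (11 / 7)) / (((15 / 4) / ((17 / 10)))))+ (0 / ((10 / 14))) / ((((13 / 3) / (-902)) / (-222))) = 45101 * sqrt(17) / 275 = 676.20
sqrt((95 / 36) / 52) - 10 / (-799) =0.24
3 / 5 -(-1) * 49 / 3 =254 / 15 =16.93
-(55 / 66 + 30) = -185 / 6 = -30.83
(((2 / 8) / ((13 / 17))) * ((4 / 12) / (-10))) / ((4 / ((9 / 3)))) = -17 / 2080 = -0.01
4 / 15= 0.27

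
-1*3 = -3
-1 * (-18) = 18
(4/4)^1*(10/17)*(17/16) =5/8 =0.62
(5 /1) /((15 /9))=3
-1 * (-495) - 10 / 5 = 493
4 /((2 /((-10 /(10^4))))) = -1 /500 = -0.00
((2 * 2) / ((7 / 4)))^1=16 / 7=2.29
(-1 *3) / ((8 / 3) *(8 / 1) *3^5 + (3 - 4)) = -3 / 5183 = -0.00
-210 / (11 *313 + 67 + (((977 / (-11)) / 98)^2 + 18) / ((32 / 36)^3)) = -41649090560 / 701449705323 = -0.06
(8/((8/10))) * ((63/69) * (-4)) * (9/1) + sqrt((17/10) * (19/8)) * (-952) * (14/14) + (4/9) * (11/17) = -238 * sqrt(1615)/5- 1155668/3519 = -2241.31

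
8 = 8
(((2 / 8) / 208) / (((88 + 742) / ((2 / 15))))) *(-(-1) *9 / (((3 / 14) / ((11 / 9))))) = 77 / 7768800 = 0.00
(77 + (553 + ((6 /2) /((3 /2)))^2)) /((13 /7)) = 4438 /13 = 341.38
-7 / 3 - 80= -247 / 3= -82.33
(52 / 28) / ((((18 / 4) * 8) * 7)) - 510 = -899627 / 1764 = -509.99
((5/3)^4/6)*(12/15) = 250/243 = 1.03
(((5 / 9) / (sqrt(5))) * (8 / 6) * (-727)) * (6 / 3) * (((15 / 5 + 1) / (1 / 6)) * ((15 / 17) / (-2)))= 116320 * sqrt(5) / 51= 5099.99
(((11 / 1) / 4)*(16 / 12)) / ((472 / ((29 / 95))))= 319 / 134520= 0.00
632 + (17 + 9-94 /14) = 4559 /7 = 651.29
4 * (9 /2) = 18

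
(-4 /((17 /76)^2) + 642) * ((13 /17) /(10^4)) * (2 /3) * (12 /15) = 0.02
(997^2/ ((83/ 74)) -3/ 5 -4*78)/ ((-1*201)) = -367653601/ 83415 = -4407.52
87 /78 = 29 /26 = 1.12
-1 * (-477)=477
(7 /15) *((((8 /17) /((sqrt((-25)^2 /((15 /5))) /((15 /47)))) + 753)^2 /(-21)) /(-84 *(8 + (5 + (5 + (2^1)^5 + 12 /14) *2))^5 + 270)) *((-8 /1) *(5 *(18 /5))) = -19313596656448136 /4913266408495032289875-77139328 *sqrt(3) /1229853919523162025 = -0.00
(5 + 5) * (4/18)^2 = 40/81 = 0.49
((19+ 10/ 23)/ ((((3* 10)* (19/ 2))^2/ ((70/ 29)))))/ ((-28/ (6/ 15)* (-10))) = 0.00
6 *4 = 24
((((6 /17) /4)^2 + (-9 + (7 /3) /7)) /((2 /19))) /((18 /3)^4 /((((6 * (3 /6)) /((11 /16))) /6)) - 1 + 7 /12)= -570551 /12357062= -0.05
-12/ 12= -1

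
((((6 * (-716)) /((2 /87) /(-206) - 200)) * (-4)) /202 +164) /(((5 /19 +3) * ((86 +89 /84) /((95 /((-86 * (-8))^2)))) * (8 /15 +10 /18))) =5992507502775 /56465579582877728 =0.00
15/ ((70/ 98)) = 21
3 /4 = 0.75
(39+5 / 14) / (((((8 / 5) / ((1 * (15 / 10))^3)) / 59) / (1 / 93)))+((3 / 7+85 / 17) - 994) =-3713665 / 3968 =-935.90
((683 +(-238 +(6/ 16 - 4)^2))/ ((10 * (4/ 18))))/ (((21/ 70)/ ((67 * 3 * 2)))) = 17680563/ 64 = 276258.80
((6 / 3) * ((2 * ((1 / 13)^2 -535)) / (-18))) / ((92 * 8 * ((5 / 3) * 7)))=15069 / 1088360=0.01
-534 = -534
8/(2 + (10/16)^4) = 32768/8817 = 3.72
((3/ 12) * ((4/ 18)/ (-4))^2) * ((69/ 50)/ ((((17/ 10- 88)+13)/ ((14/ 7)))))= -23/ 791640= -0.00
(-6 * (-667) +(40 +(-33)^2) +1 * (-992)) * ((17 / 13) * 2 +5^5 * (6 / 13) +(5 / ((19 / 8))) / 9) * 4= 53187540704 / 2223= 23926019.21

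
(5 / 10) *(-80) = -40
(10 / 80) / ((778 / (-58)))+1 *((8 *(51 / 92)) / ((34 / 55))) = 512813 / 71576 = 7.16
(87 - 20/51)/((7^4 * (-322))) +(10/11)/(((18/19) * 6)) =44561338/278820927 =0.16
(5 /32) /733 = 5 /23456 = 0.00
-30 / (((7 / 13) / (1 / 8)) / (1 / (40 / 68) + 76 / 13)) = -2943 / 56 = -52.55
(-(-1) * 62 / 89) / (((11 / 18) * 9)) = 0.13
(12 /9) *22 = 88 /3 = 29.33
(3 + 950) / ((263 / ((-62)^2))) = 3663332 / 263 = 13929.02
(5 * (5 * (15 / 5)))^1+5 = 80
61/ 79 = 0.77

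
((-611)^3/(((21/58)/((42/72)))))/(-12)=30624420.37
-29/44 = -0.66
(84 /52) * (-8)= -168 /13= -12.92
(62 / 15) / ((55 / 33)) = 62 / 25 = 2.48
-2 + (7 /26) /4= -201 /104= -1.93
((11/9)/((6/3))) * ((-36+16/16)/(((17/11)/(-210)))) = 148225/51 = 2906.37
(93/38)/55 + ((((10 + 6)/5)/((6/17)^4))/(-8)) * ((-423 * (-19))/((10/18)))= -15588107017/41800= -372921.22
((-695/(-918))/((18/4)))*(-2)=-1390/4131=-0.34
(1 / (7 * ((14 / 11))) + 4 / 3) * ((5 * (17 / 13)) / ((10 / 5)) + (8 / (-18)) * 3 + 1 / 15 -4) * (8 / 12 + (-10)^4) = -141898745 / 4914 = -28876.42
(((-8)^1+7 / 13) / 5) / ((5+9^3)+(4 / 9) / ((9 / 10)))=-7857 / 3867110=-0.00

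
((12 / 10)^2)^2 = 2.07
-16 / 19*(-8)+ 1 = 147 / 19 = 7.74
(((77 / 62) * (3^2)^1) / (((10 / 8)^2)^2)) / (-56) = -1584 / 19375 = -0.08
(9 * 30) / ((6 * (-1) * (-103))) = 45 / 103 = 0.44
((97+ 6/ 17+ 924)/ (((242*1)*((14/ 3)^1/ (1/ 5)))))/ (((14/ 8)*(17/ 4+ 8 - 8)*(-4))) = -52089/ 8567405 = -0.01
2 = 2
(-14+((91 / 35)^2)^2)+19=31686 / 625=50.70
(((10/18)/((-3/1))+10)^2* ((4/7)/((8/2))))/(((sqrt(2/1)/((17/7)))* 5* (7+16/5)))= 70225* sqrt(2)/214326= 0.46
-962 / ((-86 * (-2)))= -481 / 86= -5.59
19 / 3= 6.33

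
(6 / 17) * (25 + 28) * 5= 1590 / 17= 93.53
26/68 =13/34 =0.38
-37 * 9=-333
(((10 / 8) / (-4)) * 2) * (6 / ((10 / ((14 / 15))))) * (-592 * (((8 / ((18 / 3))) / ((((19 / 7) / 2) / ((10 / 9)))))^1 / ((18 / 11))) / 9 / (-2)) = -7.68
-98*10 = -980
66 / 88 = 3 / 4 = 0.75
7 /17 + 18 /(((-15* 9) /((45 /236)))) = 0.39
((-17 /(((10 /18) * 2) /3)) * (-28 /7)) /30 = 153 /25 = 6.12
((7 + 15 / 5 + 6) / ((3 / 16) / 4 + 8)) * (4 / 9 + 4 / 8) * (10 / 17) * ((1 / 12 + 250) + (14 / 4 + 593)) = 2600704 / 2781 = 935.17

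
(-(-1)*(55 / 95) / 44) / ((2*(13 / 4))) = 1 / 494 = 0.00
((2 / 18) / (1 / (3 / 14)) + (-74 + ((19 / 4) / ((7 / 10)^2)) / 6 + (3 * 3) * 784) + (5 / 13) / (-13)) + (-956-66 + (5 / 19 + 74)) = 2849034679 / 472017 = 6035.87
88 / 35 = 2.51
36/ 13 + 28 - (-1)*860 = 11580/ 13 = 890.77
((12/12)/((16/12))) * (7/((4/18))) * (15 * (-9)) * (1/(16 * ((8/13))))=-331695/1024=-323.92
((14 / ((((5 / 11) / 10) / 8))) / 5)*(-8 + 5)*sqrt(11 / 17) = -7392*sqrt(187) / 85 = -1189.22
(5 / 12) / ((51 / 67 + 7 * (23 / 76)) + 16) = 1273 / 57681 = 0.02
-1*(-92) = 92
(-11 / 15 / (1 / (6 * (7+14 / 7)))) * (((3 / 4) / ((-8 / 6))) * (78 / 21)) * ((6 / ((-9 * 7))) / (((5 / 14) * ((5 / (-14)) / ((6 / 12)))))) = 30.89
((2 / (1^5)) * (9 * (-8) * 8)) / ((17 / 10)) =-11520 / 17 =-677.65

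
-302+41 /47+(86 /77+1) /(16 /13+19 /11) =-889520 /2961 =-300.41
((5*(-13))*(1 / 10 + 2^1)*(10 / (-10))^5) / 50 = 273 / 100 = 2.73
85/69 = 1.23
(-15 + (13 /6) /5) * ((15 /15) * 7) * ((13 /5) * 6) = -39767 /25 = -1590.68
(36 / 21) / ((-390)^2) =1 / 88725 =0.00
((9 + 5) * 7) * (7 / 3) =686 / 3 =228.67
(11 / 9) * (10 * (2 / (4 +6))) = 22 / 9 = 2.44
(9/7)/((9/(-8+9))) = 0.14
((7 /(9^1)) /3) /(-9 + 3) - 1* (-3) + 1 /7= 3515 /1134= 3.10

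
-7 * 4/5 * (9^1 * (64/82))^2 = -2322432/8405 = -276.32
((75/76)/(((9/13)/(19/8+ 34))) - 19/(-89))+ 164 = 11691645/54112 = 216.06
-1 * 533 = -533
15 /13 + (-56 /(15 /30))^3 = -18264049 /13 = -1404926.85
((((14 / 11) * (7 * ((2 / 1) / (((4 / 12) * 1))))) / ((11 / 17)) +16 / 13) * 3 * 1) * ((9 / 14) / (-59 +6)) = -1780434 / 583583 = -3.05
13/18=0.72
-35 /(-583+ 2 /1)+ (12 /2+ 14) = 1665 /83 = 20.06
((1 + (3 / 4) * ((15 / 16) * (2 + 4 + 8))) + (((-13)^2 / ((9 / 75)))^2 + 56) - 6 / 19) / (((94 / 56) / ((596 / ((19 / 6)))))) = 11320246434763 / 50901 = 222397328.83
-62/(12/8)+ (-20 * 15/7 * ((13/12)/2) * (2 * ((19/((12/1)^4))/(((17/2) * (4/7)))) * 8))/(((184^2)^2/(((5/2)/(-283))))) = -2363208651635656549/57174402862153728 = -41.33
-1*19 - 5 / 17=-328 / 17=-19.29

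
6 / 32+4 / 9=91 / 144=0.63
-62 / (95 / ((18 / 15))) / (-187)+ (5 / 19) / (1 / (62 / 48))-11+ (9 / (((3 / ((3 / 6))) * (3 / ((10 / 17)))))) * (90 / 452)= -2552828411 / 240893400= -10.60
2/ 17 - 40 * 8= -5438/ 17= -319.88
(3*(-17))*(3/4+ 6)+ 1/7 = -9635/28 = -344.11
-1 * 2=-2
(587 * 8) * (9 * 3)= 126792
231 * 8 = 1848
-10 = -10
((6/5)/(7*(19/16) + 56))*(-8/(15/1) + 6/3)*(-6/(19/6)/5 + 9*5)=994752/814625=1.22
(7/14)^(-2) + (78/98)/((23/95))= 7.29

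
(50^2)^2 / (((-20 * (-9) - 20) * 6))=78125 / 12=6510.42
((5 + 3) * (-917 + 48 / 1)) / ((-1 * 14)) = 3476 / 7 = 496.57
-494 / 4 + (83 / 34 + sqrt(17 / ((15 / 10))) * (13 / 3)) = -2058 / 17 + 13 * sqrt(102) / 9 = -106.47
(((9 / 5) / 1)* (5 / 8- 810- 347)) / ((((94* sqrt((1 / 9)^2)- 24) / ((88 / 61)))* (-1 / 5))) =-8242641 / 7442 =-1107.58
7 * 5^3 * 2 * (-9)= -15750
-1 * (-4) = 4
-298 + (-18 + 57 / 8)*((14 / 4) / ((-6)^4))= -298.03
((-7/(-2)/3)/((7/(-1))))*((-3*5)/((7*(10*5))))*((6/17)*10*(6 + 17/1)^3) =36501/119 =306.73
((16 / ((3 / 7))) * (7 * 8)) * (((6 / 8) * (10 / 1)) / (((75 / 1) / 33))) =34496 / 5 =6899.20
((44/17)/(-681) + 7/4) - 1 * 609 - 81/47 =-1325424271/2176476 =-608.98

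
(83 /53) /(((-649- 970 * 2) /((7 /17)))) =-581 /2332689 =-0.00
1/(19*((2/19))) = 1/2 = 0.50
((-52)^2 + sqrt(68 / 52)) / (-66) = -1352 / 33 - sqrt(221) / 858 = -40.99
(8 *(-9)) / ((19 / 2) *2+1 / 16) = -1152 / 305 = -3.78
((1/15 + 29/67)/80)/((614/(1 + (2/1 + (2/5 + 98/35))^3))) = 4442951/3085350000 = 0.00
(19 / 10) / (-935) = -19 / 9350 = -0.00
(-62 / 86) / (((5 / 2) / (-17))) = 1054 / 215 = 4.90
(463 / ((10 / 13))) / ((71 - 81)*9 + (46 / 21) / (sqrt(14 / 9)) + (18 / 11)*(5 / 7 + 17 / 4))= -40906634769 / 5561980475 - 234512278*sqrt(14) / 5561980475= -7.51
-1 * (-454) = 454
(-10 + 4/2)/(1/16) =-128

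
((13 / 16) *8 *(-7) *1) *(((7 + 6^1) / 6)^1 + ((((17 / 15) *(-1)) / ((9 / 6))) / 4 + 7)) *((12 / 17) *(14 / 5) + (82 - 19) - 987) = 160070456 / 425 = 376636.37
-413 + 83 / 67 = -27588 / 67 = -411.76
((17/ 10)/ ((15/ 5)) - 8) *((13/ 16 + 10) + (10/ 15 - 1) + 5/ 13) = -80.75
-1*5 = -5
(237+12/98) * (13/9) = 16783/49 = 342.51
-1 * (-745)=745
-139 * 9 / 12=-417 / 4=-104.25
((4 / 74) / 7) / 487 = 2 / 126133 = 0.00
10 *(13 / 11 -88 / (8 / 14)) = -16810 / 11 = -1528.18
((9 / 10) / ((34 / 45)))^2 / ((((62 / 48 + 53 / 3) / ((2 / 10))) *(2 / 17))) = 19683 / 154700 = 0.13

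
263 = 263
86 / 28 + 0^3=3.07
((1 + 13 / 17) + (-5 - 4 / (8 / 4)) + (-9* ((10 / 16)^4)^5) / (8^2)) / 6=-6567055481457641390921 / 7526271582073497059328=-0.87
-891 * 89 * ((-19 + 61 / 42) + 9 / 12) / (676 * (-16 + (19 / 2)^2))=125579 / 4732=26.54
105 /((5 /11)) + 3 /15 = 1156 /5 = 231.20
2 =2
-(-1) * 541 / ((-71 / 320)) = -173120 / 71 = -2438.31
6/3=2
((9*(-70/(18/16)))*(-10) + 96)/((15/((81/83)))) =370.58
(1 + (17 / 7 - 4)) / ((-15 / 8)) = 32 / 105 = 0.30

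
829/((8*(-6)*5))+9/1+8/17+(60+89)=632467/4080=155.02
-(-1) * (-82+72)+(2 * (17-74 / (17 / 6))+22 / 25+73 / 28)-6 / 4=-312353 / 11900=-26.25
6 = 6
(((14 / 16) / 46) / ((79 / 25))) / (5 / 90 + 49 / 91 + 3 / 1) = 20475 / 12224776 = 0.00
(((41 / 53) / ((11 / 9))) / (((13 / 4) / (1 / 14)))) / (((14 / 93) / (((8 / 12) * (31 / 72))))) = 39401 / 1485484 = 0.03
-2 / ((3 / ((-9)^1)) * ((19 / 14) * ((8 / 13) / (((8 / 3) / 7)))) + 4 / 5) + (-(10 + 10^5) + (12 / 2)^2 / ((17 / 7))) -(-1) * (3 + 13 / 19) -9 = -290785411 / 2907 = -100029.38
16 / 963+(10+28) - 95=-54875 / 963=-56.98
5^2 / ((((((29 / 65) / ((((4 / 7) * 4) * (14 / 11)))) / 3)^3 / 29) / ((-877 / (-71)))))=5327130931200000 / 79475341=67028726.95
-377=-377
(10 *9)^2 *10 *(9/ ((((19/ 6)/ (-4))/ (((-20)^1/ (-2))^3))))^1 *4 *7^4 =-168031584000000/ 19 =-8843767578947.37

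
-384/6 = -64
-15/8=-1.88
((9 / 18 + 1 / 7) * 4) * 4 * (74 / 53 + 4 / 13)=17.53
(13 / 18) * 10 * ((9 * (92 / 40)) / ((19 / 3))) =897 / 38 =23.61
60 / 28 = 15 / 7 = 2.14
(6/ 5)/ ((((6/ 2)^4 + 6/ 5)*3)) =2/ 411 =0.00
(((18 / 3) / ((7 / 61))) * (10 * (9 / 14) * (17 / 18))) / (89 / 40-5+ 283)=622200 / 549241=1.13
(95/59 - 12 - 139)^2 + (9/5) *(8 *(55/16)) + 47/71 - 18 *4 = 11020702051/494302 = 22295.48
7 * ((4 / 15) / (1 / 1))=28 / 15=1.87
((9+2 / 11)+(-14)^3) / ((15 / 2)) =-60166 / 165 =-364.64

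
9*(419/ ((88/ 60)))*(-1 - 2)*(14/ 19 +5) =-18496755/ 418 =-44250.61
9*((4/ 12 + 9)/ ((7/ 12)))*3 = 432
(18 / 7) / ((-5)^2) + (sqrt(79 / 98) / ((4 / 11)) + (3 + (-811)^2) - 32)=11 * sqrt(158) / 56 + 115096118 / 175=657694.57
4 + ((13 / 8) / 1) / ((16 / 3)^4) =2098205 / 524288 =4.00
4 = 4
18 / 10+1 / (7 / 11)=118 / 35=3.37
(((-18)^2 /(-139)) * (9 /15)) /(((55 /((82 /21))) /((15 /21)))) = -26568 /374605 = -0.07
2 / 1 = 2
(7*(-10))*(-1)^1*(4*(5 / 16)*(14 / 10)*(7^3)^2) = 28824005 / 2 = 14412002.50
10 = 10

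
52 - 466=-414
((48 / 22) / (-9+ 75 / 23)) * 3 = -138 / 121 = -1.14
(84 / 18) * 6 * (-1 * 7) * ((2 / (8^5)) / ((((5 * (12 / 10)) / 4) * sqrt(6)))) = -49 * sqrt(6) / 36864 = -0.00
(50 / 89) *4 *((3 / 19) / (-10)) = -60 / 1691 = -0.04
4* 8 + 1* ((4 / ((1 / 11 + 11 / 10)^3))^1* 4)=93234912 / 2248091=41.47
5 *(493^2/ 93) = 1215245/ 93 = 13067.15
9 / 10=0.90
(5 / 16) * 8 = 5 / 2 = 2.50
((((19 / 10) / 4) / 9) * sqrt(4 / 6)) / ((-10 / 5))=-19 * sqrt(6) / 2160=-0.02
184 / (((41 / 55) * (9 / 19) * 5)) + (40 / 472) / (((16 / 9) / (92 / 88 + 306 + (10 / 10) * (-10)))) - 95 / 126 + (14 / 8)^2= 2158004489 / 17881248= 120.69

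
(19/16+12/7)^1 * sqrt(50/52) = 125 * sqrt(26)/224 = 2.85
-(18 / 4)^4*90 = -295245 / 8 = -36905.62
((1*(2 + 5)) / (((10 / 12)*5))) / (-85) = -42 / 2125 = -0.02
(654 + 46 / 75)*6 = 98192 / 25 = 3927.68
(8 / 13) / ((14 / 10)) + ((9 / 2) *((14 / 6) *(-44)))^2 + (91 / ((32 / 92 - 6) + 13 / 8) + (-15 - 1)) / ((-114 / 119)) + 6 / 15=315593998598 / 1478295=213485.13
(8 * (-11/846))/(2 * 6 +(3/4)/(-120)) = -7040/811737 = -0.01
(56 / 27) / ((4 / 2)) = 1.04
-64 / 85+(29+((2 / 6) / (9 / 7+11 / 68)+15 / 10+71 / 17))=12001309 / 351390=34.15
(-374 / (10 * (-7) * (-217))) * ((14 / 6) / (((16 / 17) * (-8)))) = 0.01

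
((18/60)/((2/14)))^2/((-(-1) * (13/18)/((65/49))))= 81/10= 8.10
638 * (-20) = -12760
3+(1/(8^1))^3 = 1537/512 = 3.00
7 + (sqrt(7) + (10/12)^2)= sqrt(7) + 277/36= 10.34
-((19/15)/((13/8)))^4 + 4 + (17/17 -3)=2358006434/1445900625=1.63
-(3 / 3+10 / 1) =-11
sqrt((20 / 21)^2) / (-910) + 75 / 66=1.14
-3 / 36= -1 / 12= -0.08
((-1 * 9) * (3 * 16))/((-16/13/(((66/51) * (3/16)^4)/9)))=0.06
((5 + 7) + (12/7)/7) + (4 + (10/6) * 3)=1041/49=21.24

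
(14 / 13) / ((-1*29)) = -14 / 377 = -0.04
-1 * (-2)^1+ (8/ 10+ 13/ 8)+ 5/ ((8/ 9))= 201/ 20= 10.05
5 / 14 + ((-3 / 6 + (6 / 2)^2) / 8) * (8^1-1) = 873 / 112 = 7.79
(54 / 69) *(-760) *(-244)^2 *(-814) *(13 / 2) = 4309268071680 / 23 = 187359481377.39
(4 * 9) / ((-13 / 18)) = -648 / 13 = -49.85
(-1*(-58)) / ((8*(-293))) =-29 / 1172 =-0.02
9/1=9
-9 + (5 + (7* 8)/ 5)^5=3486756276/ 3125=1115762.01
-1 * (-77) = 77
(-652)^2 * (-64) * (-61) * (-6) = -9957636096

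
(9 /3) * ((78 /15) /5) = 78 /25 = 3.12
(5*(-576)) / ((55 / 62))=-35712 / 11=-3246.55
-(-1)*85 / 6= 85 / 6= 14.17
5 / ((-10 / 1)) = -0.50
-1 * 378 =-378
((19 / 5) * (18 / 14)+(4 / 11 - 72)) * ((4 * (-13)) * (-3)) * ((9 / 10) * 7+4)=-206465766 / 1925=-107254.94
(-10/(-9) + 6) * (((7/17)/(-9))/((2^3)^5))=-7/705024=-0.00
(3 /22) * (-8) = -12 /11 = -1.09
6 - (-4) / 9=58 / 9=6.44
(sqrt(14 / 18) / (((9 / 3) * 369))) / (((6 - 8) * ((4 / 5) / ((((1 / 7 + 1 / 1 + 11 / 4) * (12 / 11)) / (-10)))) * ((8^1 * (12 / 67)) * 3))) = 7303 * sqrt(7) / 392781312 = 0.00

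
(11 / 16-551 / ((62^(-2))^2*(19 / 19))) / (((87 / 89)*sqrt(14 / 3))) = -3855544502.81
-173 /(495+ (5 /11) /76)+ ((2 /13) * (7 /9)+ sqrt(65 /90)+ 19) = sqrt(26) /6+ 908805049 /48417525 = 19.62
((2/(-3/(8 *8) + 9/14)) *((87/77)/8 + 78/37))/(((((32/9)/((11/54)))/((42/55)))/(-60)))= -717738/36223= -19.81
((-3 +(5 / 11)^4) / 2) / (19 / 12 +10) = -259788 / 2035099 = -0.13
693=693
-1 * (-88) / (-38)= -44 / 19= -2.32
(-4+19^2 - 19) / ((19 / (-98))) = -33124 / 19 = -1743.37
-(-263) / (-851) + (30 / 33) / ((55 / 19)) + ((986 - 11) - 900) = 75.01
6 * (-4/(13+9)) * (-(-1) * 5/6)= -10/11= -0.91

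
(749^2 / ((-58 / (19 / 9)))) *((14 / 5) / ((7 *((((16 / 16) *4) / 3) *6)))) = -10659019 / 10440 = -1020.98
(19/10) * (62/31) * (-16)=-304/5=-60.80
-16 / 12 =-4 / 3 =-1.33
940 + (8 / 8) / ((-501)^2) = 235940941 / 251001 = 940.00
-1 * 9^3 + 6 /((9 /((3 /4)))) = -728.50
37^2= 1369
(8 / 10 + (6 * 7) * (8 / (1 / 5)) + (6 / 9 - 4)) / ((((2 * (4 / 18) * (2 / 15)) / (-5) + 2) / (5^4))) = 353840625 / 671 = 527333.27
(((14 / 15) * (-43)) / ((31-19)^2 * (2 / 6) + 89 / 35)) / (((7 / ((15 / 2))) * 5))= -0.17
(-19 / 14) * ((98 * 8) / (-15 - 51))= 532 / 33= 16.12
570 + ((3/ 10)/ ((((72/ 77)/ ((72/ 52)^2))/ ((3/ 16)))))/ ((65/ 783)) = 2008547571/ 3515200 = 571.39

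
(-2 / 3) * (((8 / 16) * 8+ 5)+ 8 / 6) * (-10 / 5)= 124 / 9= 13.78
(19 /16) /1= 19 /16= 1.19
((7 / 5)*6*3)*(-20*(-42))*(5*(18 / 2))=952560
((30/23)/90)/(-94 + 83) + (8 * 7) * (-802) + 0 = -34088209/759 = -44912.00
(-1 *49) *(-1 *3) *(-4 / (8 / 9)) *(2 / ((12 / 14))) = -1543.50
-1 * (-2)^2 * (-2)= 8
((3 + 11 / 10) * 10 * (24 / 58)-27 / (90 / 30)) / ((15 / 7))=3.72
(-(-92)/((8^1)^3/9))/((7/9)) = 1863/896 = 2.08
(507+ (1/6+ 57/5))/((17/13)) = 202241/510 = 396.55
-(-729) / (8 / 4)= 364.50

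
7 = 7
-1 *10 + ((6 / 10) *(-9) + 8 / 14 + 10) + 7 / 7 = -3.83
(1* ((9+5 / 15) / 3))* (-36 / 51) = -112 / 51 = -2.20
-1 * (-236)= 236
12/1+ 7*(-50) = -338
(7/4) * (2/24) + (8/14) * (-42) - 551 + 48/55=-1515311/2640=-573.98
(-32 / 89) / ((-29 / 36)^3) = 1492992 / 2170621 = 0.69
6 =6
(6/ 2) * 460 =1380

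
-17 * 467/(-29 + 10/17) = 134963/483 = 279.43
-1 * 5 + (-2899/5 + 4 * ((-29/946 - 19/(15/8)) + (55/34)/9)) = -45211592/72369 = -624.74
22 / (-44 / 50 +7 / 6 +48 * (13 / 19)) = 62700 / 94417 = 0.66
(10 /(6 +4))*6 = 6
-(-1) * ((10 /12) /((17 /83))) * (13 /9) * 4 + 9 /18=22039 /918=24.01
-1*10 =-10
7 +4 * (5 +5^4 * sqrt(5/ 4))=27 +1250 * sqrt(5)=2822.08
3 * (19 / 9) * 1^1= 19 / 3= 6.33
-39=-39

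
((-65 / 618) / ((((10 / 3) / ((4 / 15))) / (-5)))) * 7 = 91 / 309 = 0.29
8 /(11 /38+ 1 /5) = 1520 /93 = 16.34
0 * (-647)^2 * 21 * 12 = 0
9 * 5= 45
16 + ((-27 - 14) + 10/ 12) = -145/ 6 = -24.17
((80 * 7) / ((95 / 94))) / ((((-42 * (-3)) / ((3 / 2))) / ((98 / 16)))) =2303 / 57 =40.40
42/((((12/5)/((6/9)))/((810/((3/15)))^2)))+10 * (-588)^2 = 194819940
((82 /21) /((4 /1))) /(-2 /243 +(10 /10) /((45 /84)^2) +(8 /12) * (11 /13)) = 1079325 /4467176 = 0.24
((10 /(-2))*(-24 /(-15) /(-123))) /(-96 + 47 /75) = -200 /293273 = -0.00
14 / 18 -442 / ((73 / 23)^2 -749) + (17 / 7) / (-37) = 596955239 / 455584626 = 1.31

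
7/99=0.07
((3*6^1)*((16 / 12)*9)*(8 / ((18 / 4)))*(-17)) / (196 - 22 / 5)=-16320 / 479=-34.07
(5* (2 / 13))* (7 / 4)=35 / 26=1.35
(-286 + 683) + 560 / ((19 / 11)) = 13703 / 19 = 721.21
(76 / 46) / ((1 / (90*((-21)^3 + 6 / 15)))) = -31671252 / 23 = -1377010.96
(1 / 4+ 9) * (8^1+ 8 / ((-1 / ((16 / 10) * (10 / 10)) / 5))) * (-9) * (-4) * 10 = -186480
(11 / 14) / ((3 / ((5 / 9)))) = 55 / 378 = 0.15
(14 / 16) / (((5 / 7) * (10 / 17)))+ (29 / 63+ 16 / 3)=198479 / 25200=7.88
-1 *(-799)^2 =-638401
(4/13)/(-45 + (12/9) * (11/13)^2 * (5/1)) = -156/20395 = -0.01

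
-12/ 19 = -0.63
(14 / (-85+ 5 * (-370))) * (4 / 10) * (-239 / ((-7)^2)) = 956 / 67725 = 0.01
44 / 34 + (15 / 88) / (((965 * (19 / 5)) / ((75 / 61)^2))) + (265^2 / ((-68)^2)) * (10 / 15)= 5943833112751 / 520525912236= 11.42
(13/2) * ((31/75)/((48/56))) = 2821/900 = 3.13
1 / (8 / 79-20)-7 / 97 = -18667 / 152484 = -0.12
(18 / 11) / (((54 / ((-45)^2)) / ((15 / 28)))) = 10125 / 308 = 32.87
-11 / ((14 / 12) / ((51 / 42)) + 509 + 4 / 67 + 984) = -0.01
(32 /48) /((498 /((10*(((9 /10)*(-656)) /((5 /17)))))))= -11152 /415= -26.87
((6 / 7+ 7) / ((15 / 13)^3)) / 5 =24167 / 23625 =1.02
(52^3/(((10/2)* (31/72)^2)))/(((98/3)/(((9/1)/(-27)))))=-364455936/235445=-1547.95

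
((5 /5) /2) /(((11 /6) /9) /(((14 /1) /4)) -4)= -189 /1490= -0.13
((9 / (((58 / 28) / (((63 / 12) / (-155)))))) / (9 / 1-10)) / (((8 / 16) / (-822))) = -1087506 / 4495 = -241.94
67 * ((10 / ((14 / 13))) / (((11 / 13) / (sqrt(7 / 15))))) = 11323 * sqrt(105) / 231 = 502.28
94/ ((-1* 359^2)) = -94/ 128881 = -0.00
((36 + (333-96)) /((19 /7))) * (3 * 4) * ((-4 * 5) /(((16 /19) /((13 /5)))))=-74529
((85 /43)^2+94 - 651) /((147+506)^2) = -1022668 /788430241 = -0.00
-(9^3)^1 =-729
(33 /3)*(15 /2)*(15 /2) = 2475 /4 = 618.75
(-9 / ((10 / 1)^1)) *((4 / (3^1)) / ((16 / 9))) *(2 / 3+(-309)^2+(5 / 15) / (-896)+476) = -2321407863 / 35840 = -64771.42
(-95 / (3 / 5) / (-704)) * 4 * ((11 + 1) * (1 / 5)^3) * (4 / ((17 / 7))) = 133 / 935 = 0.14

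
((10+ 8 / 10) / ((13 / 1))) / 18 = 3 / 65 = 0.05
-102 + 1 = -101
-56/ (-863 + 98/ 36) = 1008/ 15485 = 0.07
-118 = -118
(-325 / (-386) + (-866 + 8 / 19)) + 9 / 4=-12650959 / 14668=-862.49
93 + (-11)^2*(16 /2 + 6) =1787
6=6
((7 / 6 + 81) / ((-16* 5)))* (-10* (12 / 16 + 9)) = 6409 / 64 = 100.14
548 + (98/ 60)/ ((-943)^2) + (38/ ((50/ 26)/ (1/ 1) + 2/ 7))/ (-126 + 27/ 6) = 237954567547289/ 434335889070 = 547.86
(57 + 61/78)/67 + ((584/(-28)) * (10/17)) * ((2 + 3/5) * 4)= -78815251/621894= -126.73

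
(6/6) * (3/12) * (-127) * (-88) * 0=0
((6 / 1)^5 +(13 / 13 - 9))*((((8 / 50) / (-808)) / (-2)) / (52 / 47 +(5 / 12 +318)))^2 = 154435608 / 207054826324200625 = 0.00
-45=-45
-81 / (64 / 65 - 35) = 1755 / 737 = 2.38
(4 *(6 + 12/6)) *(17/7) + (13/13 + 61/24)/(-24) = 312749/4032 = 77.57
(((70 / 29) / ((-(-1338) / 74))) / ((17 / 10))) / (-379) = -25900 / 125000643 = -0.00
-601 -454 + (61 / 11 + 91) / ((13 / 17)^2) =-1654327 / 1859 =-889.90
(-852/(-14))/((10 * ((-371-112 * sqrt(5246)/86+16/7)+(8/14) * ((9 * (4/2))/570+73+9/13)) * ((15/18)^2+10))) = -229937889223692/120955468636619155+26197752672 * sqrt(5246)/3455870532474833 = -0.00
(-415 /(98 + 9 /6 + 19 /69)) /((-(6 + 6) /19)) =181355 /27538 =6.59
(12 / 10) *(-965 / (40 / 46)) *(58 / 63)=-128731 / 105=-1226.01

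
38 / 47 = 0.81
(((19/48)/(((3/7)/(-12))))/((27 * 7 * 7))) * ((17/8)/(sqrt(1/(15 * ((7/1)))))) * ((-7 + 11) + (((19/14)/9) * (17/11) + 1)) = -2342719 * sqrt(105)/25147584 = -0.95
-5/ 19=-0.26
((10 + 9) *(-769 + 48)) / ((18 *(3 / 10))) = -68495 / 27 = -2536.85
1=1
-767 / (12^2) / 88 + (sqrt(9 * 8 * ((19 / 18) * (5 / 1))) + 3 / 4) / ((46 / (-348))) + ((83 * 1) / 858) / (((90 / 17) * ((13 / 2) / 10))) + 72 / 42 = -151.47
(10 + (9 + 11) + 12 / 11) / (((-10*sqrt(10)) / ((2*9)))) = -1539*sqrt(10) / 275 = -17.70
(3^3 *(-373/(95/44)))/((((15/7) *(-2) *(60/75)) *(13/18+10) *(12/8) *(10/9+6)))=6979203/586720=11.90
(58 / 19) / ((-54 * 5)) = -29 / 2565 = -0.01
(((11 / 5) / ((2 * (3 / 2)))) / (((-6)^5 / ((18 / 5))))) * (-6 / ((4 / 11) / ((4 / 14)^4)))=121 / 3241350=0.00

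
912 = 912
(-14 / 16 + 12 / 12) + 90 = 721 / 8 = 90.12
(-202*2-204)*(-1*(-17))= -10336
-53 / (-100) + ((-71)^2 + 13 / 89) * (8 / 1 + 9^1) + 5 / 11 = 8390075787 / 97900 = 85700.47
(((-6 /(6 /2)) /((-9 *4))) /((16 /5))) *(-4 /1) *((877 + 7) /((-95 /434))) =47957 /171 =280.45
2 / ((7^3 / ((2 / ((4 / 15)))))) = 15 / 343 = 0.04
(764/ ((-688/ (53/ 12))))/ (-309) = 10123/ 637776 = 0.02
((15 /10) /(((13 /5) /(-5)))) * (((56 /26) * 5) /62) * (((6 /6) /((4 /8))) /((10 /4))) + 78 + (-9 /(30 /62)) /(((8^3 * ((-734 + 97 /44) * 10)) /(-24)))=3490726869303 /44984149600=77.60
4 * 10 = 40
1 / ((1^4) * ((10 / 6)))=3 / 5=0.60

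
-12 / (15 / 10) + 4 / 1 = -4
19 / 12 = 1.58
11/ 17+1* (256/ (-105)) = -3197/ 1785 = -1.79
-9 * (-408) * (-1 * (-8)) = 29376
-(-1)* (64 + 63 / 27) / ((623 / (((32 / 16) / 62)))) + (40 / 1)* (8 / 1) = 18540679 / 57939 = 320.00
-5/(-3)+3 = 14/3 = 4.67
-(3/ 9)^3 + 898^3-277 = 19552063904/ 27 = 724150514.96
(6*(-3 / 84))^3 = -27 / 2744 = -0.01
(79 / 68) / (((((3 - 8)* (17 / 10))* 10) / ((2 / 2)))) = -0.01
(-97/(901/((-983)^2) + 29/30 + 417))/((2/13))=-18277356435/12116324801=-1.51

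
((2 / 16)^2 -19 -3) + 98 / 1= 4865 / 64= 76.02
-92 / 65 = -1.42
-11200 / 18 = -5600 / 9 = -622.22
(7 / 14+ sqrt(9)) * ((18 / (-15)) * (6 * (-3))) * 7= 2646 / 5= 529.20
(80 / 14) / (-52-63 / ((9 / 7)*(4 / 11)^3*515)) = -1318400 / 12453973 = -0.11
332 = 332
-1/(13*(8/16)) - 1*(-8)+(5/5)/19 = 1951/247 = 7.90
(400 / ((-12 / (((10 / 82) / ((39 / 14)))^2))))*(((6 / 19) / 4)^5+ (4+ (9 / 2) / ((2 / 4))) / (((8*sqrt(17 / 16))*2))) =-122500*sqrt(17) / 10030527 - 275625 / 1406864977622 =-0.05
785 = 785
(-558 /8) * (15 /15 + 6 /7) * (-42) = 10881 /2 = 5440.50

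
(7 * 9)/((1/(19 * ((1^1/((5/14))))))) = 16758/5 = 3351.60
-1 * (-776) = 776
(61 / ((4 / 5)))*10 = 1525 / 2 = 762.50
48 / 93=16 / 31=0.52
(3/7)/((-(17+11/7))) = -3/130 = -0.02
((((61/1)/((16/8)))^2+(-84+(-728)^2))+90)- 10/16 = 4247357/8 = 530919.62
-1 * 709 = -709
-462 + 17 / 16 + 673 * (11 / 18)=-7151 / 144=-49.66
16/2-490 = -482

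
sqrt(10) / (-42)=-sqrt(10) / 42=-0.08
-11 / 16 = -0.69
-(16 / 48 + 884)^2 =-7038409 / 9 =-782045.44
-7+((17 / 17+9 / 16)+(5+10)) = 153 / 16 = 9.56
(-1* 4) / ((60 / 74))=-74 / 15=-4.93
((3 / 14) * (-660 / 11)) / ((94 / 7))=-0.96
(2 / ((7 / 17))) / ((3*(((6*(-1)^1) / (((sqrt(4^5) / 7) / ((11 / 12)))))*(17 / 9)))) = -384 / 539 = -0.71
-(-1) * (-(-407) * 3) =1221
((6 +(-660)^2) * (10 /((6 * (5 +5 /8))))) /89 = 1161616 /801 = 1450.21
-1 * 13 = -13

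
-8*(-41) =328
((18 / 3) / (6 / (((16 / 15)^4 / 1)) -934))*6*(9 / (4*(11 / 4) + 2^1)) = -10616832 / 395894681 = -0.03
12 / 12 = 1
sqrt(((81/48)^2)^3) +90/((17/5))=2177811/69632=31.28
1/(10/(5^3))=25/2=12.50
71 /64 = 1.11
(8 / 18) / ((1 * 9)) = 0.05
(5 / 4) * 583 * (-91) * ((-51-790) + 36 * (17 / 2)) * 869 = 123325677475 / 4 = 30831419368.75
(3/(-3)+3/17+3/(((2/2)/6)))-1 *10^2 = -1408/17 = -82.82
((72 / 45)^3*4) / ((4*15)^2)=128 / 28125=0.00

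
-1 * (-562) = 562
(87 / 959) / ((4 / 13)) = 1131 / 3836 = 0.29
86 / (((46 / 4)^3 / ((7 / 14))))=344 / 12167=0.03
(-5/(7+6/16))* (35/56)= -0.42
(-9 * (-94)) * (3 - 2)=846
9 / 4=2.25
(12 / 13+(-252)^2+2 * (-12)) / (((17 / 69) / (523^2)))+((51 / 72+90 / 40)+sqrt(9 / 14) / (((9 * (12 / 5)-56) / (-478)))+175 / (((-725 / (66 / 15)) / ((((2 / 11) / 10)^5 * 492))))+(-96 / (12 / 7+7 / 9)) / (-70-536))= 3585 * sqrt(14) / 1204+39324217225144106408770107511 / 557973156687375000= 70476897965.53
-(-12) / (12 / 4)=4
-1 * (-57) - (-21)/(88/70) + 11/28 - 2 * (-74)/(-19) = 194017/2926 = 66.31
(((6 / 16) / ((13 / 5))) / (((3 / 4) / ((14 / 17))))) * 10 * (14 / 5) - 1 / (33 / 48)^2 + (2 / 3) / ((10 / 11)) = 3.05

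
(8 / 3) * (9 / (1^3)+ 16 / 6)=31.11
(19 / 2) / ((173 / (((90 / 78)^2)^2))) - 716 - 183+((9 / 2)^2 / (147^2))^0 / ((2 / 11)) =-4414349918 / 4941053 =-893.40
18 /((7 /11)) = 198 /7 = 28.29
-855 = -855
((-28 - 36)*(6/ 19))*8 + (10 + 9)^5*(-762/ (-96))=5974777735/ 304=19653874.13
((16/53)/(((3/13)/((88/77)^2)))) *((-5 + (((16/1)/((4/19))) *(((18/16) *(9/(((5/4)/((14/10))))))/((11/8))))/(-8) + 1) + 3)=-290481152/2142525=-135.58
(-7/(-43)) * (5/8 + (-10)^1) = -525/344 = -1.53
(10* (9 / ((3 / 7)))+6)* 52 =11232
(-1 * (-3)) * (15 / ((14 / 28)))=90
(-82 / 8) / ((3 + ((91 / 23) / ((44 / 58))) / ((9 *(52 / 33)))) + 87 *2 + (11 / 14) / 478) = -9465834 / 163799929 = -0.06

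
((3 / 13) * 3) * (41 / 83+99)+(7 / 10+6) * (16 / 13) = 416098 / 5395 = 77.13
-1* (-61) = 61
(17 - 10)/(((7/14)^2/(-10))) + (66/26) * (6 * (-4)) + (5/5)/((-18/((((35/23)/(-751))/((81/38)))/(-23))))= -1283579853557/3765013083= -340.92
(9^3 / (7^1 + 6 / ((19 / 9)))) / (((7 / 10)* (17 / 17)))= 105.81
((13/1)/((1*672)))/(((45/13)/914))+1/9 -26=-314207/15120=-20.78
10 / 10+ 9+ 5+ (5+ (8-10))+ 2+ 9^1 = 29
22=22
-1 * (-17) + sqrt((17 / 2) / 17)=sqrt(2) / 2 + 17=17.71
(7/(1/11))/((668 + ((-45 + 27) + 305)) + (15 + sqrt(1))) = 77/971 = 0.08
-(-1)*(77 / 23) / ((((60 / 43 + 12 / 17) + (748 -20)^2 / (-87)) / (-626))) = 1532751297 / 4453773728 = 0.34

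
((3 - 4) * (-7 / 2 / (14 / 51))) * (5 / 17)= 15 / 4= 3.75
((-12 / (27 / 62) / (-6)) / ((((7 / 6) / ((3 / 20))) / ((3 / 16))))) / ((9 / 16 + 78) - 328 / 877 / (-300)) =815610 / 578763409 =0.00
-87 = -87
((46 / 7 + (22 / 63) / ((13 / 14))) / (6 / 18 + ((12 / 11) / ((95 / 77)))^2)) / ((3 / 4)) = 8.31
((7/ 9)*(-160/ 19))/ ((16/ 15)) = -350/ 57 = -6.14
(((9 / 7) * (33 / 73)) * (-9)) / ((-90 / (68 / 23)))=10098 / 58765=0.17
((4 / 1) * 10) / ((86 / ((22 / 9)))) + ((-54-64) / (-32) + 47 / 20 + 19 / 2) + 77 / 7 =856801 / 30960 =27.67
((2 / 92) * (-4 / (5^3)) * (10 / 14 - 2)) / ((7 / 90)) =324 / 28175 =0.01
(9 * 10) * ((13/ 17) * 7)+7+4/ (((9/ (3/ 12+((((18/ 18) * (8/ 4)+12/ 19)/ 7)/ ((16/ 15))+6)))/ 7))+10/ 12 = 1482974/ 2907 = 510.14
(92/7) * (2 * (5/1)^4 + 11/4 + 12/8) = 115391/7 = 16484.43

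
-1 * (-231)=231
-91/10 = -9.10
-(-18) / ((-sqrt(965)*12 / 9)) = -27*sqrt(965) / 1930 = -0.43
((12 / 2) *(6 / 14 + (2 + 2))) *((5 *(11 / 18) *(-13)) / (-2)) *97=2150005 / 42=51190.60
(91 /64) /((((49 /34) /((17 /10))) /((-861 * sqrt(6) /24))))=-154037 * sqrt(6) /2560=-147.39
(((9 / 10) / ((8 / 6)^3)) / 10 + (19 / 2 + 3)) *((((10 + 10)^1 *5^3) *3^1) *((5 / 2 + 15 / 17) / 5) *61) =8443569675 / 2176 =3880316.95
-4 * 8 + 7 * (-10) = -102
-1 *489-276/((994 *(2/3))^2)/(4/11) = -1932605247/3952144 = -489.00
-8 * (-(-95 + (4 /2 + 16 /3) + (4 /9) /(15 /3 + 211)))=-170420 /243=-701.32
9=9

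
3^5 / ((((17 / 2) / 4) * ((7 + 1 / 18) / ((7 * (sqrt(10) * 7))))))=1714608 * sqrt(10) / 2159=2511.38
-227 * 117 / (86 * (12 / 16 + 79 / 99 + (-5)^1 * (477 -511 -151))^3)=-824645476512 / 2124015852663851371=-0.00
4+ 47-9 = 42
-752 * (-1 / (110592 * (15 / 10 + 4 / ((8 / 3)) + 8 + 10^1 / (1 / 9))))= 47 / 698112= 0.00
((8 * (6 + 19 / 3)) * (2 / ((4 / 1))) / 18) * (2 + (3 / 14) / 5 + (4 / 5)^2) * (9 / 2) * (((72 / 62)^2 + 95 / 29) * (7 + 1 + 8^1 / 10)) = 32836049378 / 24385375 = 1346.55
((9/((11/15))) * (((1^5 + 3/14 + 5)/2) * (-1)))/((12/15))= -58725/1232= -47.67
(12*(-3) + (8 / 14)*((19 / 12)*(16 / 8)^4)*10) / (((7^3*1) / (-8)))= -2.54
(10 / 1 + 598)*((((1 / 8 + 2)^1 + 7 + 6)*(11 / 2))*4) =202312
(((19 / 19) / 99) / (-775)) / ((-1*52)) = 1 / 3989700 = 0.00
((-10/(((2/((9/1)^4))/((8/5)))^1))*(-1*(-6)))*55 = -17321040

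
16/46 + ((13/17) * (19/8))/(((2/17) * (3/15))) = 28533/368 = 77.54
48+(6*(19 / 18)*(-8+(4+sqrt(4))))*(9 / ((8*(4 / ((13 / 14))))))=10011 / 224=44.69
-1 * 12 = -12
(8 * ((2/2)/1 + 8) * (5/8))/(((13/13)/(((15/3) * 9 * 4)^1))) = 8100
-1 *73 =-73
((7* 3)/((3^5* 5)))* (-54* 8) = -112/15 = -7.47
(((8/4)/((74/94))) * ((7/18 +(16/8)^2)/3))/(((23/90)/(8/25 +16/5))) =51.19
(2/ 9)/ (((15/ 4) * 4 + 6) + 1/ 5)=5/ 477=0.01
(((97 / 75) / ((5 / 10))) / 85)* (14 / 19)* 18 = 16296 / 40375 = 0.40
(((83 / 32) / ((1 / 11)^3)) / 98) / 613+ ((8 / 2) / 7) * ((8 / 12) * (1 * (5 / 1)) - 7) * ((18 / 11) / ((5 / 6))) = -38993491 / 9611840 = -4.06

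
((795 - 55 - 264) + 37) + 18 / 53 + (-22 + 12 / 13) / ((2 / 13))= 376.34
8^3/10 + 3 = 271/5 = 54.20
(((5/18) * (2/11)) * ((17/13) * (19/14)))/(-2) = -1615/36036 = -0.04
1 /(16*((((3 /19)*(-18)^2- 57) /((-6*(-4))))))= -19 /74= -0.26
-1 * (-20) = 20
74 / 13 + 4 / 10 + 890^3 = 45822985396 / 65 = 704969006.09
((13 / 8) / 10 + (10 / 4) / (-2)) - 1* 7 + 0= -647 / 80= -8.09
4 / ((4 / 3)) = 3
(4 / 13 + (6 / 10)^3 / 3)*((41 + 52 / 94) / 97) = 1205001 / 7408375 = 0.16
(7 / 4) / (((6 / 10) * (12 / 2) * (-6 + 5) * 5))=-0.10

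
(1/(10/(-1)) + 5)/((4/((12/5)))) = 147/50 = 2.94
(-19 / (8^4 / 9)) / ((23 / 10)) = -855 / 47104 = -0.02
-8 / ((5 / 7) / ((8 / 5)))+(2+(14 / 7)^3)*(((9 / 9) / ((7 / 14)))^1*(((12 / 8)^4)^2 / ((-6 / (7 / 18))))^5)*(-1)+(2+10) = 1738389160810385537 / 7036874417766400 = 247.04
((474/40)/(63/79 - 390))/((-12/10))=0.03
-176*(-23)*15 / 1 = 60720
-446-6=-452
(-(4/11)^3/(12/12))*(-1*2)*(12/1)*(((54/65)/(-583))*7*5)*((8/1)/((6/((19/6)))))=-2451456/10087649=-0.24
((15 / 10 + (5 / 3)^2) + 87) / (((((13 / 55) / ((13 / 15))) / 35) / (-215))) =-135999325 / 54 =-2518506.02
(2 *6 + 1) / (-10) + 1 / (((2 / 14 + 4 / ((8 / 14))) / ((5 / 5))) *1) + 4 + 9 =296 / 25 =11.84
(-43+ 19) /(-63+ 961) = -0.03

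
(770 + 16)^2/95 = 617796/95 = 6503.12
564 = 564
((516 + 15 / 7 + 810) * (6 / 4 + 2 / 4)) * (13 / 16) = 120861 / 56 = 2158.23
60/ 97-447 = -43299/ 97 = -446.38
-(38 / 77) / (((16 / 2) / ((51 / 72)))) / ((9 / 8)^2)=-646 / 18711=-0.03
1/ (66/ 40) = 20/ 33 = 0.61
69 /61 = 1.13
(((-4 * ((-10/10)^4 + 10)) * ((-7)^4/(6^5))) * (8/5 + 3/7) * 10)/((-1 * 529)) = 267883/514188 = 0.52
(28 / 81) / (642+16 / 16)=28 / 52083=0.00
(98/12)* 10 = 245/3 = 81.67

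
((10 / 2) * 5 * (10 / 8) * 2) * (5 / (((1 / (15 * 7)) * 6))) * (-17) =-371875 / 4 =-92968.75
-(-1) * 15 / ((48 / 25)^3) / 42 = 78125 / 1548288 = 0.05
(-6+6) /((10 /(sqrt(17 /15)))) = 0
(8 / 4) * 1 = 2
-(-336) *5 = 1680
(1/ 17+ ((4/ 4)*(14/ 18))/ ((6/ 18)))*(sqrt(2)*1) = 122*sqrt(2)/ 51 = 3.38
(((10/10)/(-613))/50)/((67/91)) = -91/2053550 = -0.00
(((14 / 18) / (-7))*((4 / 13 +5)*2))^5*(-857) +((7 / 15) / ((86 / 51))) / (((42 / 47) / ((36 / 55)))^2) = 803646057333694846 / 410756943972375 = 1956.50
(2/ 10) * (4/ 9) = 4/ 45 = 0.09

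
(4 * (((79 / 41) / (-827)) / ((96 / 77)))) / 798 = -869 / 92769552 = -0.00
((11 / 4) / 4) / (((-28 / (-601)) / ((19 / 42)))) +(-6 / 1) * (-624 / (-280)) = -629939 / 94080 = -6.70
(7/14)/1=1/2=0.50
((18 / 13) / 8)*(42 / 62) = 0.12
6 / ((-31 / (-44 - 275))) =1914 / 31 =61.74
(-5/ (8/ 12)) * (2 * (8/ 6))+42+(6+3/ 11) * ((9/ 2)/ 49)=24337/ 1078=22.58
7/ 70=1/ 10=0.10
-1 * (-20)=20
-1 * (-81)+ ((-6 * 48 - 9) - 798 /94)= -10551 /47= -224.49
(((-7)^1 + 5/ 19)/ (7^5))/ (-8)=16/ 319333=0.00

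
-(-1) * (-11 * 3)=-33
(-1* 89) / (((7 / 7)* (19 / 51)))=-4539 / 19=-238.89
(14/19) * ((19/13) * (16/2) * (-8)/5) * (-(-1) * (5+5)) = -1792/13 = -137.85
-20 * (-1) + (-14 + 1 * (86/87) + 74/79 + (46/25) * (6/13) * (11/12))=19441619/2233725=8.70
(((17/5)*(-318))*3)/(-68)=477/10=47.70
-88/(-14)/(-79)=-44/553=-0.08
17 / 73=0.23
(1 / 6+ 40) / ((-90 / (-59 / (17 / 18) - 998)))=1086187 / 2295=473.28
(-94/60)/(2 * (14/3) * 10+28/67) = -3149/188440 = -0.02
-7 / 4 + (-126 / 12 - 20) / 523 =-1.81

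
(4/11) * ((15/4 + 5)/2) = 35/22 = 1.59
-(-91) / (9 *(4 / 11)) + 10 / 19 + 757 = 537167 / 684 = 785.33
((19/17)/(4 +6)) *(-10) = -19/17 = -1.12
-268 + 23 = -245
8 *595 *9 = 42840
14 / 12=7 / 6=1.17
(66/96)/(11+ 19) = 11/480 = 0.02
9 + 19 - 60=-32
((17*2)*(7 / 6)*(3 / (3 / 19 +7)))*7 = 931 / 8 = 116.38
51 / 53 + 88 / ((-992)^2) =6273991 / 6519424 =0.96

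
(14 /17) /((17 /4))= 56 /289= 0.19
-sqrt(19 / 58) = -sqrt(1102) / 58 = -0.57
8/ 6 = 4/ 3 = 1.33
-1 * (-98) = 98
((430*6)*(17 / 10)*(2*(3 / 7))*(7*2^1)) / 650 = 26316 / 325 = 80.97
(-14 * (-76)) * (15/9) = 5320/3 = 1773.33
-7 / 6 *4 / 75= -0.06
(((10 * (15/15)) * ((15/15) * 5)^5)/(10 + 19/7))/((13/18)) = 3937500/1157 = 3403.20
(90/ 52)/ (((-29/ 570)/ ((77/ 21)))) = -47025/ 377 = -124.73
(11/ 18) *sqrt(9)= 11/ 6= 1.83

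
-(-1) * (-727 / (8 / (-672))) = 61068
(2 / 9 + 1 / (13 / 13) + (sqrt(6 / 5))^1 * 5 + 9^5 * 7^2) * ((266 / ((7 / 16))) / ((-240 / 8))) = -1583269696 / 27 -304 * sqrt(30) / 15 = -58639729.38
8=8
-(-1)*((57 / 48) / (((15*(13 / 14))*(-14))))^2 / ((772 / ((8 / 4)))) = 361 / 3757478400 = 0.00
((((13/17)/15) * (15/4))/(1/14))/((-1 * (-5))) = 91/170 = 0.54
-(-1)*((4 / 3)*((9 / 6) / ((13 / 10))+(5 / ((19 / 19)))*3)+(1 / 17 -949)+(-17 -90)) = -228603 / 221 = -1034.40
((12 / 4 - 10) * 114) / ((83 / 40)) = -31920 / 83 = -384.58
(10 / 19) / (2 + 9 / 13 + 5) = 13 / 190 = 0.07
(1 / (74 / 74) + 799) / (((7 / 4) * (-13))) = -3200 / 91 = -35.16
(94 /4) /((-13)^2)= 47 /338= 0.14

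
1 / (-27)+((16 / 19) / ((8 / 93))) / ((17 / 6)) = 29809 / 8721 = 3.42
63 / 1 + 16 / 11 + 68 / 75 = 53923 / 825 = 65.36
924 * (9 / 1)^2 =74844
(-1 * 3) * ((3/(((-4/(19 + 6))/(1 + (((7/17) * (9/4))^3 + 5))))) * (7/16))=3365206425/20123648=167.23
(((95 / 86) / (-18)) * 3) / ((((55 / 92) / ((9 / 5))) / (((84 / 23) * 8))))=-38304 / 2365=-16.20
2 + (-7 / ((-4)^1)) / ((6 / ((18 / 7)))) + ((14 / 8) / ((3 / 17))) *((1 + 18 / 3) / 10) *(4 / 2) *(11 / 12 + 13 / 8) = 54773 / 1440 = 38.04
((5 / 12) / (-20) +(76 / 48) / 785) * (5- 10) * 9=2127 / 2512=0.85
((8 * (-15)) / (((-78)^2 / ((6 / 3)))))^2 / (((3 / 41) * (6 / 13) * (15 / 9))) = 1640 / 59319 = 0.03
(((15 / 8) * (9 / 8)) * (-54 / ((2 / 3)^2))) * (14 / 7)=-32805 / 64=-512.58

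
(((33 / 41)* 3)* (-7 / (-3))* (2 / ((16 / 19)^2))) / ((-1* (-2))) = 83391 / 10496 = 7.95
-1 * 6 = -6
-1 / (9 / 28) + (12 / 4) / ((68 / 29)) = -1121 / 612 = -1.83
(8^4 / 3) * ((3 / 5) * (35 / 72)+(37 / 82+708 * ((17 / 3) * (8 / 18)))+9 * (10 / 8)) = 2713163264 / 1107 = 2450915.32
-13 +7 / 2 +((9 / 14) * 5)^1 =-44 / 7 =-6.29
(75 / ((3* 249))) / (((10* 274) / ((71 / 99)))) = 355 / 13508748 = 0.00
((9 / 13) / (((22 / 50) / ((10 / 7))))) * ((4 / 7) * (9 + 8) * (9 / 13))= 1377000 / 91091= 15.12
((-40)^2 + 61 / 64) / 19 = 84.26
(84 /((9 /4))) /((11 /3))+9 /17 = 2003 /187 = 10.71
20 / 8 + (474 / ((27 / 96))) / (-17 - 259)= -1493 / 414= -3.61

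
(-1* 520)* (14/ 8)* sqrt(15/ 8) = -455* sqrt(30)/ 2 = -1246.07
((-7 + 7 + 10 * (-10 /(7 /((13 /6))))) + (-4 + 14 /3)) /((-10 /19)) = 57.54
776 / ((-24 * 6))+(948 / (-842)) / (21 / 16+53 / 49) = -83340137 / 14223906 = -5.86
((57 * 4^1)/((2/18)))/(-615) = -684/205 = -3.34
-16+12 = -4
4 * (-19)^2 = 1444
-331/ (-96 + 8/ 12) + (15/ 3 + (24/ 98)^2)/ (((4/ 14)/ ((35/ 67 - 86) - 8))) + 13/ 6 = -32531079145/ 19717698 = -1649.84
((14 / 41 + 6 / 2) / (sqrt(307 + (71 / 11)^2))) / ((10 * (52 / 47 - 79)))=-70829 * sqrt(10547) / 31662304940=-0.00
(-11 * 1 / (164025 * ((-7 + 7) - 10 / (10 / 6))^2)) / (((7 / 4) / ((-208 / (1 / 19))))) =43472 / 10333575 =0.00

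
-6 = -6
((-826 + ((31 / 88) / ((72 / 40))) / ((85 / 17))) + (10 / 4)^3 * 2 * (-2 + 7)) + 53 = -488435 / 792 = -616.71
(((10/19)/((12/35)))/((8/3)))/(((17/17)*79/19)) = 175/1264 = 0.14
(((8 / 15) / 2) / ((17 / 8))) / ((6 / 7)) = 112 / 765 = 0.15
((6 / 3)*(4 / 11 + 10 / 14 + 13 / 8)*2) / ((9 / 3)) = 555 / 154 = 3.60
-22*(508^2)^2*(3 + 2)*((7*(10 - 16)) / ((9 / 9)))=307678269803520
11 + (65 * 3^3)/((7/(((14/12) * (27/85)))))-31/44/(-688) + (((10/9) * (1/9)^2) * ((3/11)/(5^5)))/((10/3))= 13536116343659/130264200000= 103.91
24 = 24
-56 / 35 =-8 / 5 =-1.60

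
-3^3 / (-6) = 9 / 2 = 4.50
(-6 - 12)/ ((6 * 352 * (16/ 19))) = -57/ 5632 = -0.01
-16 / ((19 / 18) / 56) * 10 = -161280 / 19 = -8488.42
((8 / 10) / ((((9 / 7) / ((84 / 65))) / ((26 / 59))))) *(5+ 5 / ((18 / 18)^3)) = 3136 / 885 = 3.54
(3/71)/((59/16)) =48/4189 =0.01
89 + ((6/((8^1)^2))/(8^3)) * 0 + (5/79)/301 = 2116336/23779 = 89.00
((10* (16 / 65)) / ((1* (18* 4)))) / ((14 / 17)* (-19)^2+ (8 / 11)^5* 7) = 5475734 / 47844292041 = 0.00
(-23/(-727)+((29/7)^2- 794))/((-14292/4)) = 27672128/127280979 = 0.22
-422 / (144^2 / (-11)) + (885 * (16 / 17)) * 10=1468148257 / 176256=8329.64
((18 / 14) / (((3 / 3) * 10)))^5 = 59049 / 1680700000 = 0.00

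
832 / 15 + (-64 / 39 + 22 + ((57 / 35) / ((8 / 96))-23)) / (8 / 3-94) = 4135175 / 74802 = 55.28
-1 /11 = -0.09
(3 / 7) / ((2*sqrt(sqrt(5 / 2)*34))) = 3*10^(3 / 4)*sqrt(17) / 2380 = 0.03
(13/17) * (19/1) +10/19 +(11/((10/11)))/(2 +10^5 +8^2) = 4866248663/323213180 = 15.06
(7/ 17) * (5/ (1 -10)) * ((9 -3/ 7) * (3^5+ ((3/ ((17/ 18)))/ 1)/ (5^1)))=-138060/ 289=-477.72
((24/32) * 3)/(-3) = -3/4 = -0.75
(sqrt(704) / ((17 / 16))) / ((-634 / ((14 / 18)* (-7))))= 3136* sqrt(11) / 48501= 0.21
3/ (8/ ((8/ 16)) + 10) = 0.12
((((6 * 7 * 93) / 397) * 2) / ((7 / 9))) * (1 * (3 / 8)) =7533 / 794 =9.49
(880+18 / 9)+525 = 1407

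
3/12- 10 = -9.75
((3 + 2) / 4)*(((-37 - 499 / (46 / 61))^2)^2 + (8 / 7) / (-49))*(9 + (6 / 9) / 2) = 1830213117022515707875 / 658186032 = 2780692734333.98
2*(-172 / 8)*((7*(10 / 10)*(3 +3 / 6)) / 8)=-2107 / 16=-131.69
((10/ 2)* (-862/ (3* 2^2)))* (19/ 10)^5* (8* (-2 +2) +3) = -1067198669/ 40000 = -26679.97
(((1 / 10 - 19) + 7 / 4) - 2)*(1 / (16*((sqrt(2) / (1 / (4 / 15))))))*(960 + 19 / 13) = -14361351*sqrt(2) / 6656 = -3051.38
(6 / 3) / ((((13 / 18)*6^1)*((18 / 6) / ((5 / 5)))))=2 / 13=0.15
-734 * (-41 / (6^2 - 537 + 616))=30094 / 115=261.69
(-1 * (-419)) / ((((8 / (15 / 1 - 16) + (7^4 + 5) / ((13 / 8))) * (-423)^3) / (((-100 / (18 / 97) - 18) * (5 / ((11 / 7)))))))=238878185 / 35861544582138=0.00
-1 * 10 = -10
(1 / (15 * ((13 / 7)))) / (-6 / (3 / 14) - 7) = -1 / 975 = -0.00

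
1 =1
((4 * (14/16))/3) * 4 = 14/3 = 4.67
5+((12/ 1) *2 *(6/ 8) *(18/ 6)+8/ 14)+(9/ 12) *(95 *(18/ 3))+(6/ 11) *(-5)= 74589/ 154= 484.34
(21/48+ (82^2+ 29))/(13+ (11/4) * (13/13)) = 428.79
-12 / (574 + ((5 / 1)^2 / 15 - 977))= 9 / 301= 0.03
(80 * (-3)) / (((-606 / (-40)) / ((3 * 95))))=-456000 / 101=-4514.85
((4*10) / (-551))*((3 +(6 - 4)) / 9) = -200 / 4959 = -0.04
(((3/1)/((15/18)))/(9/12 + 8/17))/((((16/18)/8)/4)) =44064/415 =106.18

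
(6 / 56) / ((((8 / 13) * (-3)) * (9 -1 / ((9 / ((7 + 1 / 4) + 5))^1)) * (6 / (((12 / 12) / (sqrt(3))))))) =-13 * sqrt(3) / 30800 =-0.00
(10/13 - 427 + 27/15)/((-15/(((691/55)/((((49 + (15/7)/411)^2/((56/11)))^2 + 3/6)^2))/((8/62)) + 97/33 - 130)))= -1987649419301416417614857941151747180834282344/552857571872713367076671734832782180079625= -3595.23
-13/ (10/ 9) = -11.70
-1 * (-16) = 16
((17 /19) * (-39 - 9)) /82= -408 /779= -0.52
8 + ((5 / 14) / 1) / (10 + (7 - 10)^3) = 1899 / 238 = 7.98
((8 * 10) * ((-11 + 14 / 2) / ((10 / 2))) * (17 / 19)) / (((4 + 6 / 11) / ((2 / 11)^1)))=-1088 / 475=-2.29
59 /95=0.62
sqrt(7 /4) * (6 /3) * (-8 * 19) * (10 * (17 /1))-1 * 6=-25840 * sqrt(7)-6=-68372.21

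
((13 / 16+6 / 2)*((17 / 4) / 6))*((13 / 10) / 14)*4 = 13481 / 13440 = 1.00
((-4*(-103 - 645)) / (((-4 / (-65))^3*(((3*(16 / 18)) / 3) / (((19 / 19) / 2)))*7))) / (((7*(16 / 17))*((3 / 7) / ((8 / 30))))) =174606575 / 1792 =97436.70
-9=-9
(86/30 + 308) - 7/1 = 4558/15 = 303.87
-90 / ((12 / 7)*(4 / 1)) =-105 / 8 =-13.12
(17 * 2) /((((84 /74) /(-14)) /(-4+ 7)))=-1258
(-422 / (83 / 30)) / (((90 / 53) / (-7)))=156562 / 249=628.76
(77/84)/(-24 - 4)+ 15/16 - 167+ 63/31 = -106805/651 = -164.06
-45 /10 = -9 /2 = -4.50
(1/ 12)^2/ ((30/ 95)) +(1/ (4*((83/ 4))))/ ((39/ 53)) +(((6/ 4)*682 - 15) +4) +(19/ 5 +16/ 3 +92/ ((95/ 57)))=1003453973/ 932256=1076.37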